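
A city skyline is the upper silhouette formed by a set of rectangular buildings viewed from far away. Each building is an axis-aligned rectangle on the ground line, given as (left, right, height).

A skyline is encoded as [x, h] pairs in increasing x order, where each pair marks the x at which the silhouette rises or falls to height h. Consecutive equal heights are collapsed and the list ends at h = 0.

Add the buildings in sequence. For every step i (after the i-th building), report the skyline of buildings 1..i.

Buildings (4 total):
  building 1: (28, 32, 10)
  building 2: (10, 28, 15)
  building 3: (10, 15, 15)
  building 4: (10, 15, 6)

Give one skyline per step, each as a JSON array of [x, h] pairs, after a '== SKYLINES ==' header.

== SKYLINES ==
[[28,10],[32,0]]
[[10,15],[28,10],[32,0]]
[[10,15],[28,10],[32,0]]
[[10,15],[28,10],[32,0]]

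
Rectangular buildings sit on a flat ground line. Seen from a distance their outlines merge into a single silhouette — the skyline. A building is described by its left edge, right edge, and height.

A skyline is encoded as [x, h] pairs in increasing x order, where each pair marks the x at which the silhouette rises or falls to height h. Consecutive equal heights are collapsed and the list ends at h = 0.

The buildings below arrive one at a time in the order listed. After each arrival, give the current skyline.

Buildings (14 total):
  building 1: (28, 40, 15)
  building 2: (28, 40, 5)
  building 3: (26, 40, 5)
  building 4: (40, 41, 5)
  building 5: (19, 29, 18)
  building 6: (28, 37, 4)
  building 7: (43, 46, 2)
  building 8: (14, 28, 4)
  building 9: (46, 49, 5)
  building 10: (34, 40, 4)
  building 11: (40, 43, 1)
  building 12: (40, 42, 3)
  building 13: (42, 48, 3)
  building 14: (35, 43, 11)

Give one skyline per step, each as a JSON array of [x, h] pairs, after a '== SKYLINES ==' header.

== SKYLINES ==
[[28,15],[40,0]]
[[28,15],[40,0]]
[[26,5],[28,15],[40,0]]
[[26,5],[28,15],[40,5],[41,0]]
[[19,18],[29,15],[40,5],[41,0]]
[[19,18],[29,15],[40,5],[41,0]]
[[19,18],[29,15],[40,5],[41,0],[43,2],[46,0]]
[[14,4],[19,18],[29,15],[40,5],[41,0],[43,2],[46,0]]
[[14,4],[19,18],[29,15],[40,5],[41,0],[43,2],[46,5],[49,0]]
[[14,4],[19,18],[29,15],[40,5],[41,0],[43,2],[46,5],[49,0]]
[[14,4],[19,18],[29,15],[40,5],[41,1],[43,2],[46,5],[49,0]]
[[14,4],[19,18],[29,15],[40,5],[41,3],[42,1],[43,2],[46,5],[49,0]]
[[14,4],[19,18],[29,15],[40,5],[41,3],[46,5],[49,0]]
[[14,4],[19,18],[29,15],[40,11],[43,3],[46,5],[49,0]]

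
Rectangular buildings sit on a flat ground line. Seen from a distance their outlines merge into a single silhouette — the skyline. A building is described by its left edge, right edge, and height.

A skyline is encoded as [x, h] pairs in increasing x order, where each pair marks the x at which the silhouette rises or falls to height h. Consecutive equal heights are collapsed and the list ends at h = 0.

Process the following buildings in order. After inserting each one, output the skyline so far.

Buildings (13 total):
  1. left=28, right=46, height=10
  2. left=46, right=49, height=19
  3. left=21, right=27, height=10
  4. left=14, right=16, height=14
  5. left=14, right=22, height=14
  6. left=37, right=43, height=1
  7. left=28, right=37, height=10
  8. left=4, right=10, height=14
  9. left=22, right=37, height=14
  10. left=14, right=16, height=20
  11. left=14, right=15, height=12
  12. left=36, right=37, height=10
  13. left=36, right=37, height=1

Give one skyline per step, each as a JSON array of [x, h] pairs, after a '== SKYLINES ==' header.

== SKYLINES ==
[[28,10],[46,0]]
[[28,10],[46,19],[49,0]]
[[21,10],[27,0],[28,10],[46,19],[49,0]]
[[14,14],[16,0],[21,10],[27,0],[28,10],[46,19],[49,0]]
[[14,14],[22,10],[27,0],[28,10],[46,19],[49,0]]
[[14,14],[22,10],[27,0],[28,10],[46,19],[49,0]]
[[14,14],[22,10],[27,0],[28,10],[46,19],[49,0]]
[[4,14],[10,0],[14,14],[22,10],[27,0],[28,10],[46,19],[49,0]]
[[4,14],[10,0],[14,14],[37,10],[46,19],[49,0]]
[[4,14],[10,0],[14,20],[16,14],[37,10],[46,19],[49,0]]
[[4,14],[10,0],[14,20],[16,14],[37,10],[46,19],[49,0]]
[[4,14],[10,0],[14,20],[16,14],[37,10],[46,19],[49,0]]
[[4,14],[10,0],[14,20],[16,14],[37,10],[46,19],[49,0]]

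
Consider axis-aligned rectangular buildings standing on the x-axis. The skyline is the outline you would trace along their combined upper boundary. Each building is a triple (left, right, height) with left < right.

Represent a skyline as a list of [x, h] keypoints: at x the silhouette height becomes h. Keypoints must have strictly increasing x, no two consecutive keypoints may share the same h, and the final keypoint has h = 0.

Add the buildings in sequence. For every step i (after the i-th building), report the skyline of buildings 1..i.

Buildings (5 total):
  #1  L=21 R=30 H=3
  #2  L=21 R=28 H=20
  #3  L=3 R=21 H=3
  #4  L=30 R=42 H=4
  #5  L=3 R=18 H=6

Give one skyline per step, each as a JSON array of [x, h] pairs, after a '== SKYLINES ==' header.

== SKYLINES ==
[[21,3],[30,0]]
[[21,20],[28,3],[30,0]]
[[3,3],[21,20],[28,3],[30,0]]
[[3,3],[21,20],[28,3],[30,4],[42,0]]
[[3,6],[18,3],[21,20],[28,3],[30,4],[42,0]]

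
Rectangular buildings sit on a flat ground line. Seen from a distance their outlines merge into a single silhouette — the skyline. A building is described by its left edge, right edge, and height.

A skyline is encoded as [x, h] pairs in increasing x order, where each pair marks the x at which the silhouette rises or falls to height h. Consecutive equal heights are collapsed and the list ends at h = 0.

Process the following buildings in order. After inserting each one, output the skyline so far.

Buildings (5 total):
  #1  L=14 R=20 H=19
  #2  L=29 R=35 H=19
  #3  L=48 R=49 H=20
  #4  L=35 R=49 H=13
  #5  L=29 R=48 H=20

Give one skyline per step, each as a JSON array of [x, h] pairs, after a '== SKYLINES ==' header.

== SKYLINES ==
[[14,19],[20,0]]
[[14,19],[20,0],[29,19],[35,0]]
[[14,19],[20,0],[29,19],[35,0],[48,20],[49,0]]
[[14,19],[20,0],[29,19],[35,13],[48,20],[49,0]]
[[14,19],[20,0],[29,20],[49,0]]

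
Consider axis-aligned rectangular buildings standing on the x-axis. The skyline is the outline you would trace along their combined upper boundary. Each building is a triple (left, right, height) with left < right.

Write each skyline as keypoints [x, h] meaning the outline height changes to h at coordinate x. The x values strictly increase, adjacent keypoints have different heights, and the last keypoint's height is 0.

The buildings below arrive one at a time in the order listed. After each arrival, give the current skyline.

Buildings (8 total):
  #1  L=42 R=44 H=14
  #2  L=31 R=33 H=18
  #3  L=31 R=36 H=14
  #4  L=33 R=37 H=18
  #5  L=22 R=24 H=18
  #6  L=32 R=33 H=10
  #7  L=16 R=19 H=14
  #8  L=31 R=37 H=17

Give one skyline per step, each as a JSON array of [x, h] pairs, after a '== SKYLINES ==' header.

== SKYLINES ==
[[42,14],[44,0]]
[[31,18],[33,0],[42,14],[44,0]]
[[31,18],[33,14],[36,0],[42,14],[44,0]]
[[31,18],[37,0],[42,14],[44,0]]
[[22,18],[24,0],[31,18],[37,0],[42,14],[44,0]]
[[22,18],[24,0],[31,18],[37,0],[42,14],[44,0]]
[[16,14],[19,0],[22,18],[24,0],[31,18],[37,0],[42,14],[44,0]]
[[16,14],[19,0],[22,18],[24,0],[31,18],[37,0],[42,14],[44,0]]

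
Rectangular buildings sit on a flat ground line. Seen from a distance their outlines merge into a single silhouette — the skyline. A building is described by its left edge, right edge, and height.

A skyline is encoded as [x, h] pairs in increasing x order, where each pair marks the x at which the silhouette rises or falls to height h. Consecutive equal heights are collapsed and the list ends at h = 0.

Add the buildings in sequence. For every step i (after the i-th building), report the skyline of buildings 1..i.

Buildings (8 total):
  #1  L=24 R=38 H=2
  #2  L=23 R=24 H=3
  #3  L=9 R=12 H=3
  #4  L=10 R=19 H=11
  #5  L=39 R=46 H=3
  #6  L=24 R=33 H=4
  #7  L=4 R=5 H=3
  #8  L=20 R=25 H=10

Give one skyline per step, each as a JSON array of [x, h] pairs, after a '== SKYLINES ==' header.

== SKYLINES ==
[[24,2],[38,0]]
[[23,3],[24,2],[38,0]]
[[9,3],[12,0],[23,3],[24,2],[38,0]]
[[9,3],[10,11],[19,0],[23,3],[24,2],[38,0]]
[[9,3],[10,11],[19,0],[23,3],[24,2],[38,0],[39,3],[46,0]]
[[9,3],[10,11],[19,0],[23,3],[24,4],[33,2],[38,0],[39,3],[46,0]]
[[4,3],[5,0],[9,3],[10,11],[19,0],[23,3],[24,4],[33,2],[38,0],[39,3],[46,0]]
[[4,3],[5,0],[9,3],[10,11],[19,0],[20,10],[25,4],[33,2],[38,0],[39,3],[46,0]]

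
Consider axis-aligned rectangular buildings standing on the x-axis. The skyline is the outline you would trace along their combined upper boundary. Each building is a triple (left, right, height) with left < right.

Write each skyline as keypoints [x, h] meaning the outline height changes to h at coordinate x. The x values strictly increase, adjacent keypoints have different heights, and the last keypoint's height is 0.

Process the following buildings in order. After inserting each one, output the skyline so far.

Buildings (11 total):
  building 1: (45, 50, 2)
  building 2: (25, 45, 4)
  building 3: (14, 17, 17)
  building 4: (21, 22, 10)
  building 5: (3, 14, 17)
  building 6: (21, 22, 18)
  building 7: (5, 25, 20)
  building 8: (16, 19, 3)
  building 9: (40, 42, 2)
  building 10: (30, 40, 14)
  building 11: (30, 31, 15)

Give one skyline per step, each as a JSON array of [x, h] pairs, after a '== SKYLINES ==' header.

== SKYLINES ==
[[45,2],[50,0]]
[[25,4],[45,2],[50,0]]
[[14,17],[17,0],[25,4],[45,2],[50,0]]
[[14,17],[17,0],[21,10],[22,0],[25,4],[45,2],[50,0]]
[[3,17],[17,0],[21,10],[22,0],[25,4],[45,2],[50,0]]
[[3,17],[17,0],[21,18],[22,0],[25,4],[45,2],[50,0]]
[[3,17],[5,20],[25,4],[45,2],[50,0]]
[[3,17],[5,20],[25,4],[45,2],[50,0]]
[[3,17],[5,20],[25,4],[45,2],[50,0]]
[[3,17],[5,20],[25,4],[30,14],[40,4],[45,2],[50,0]]
[[3,17],[5,20],[25,4],[30,15],[31,14],[40,4],[45,2],[50,0]]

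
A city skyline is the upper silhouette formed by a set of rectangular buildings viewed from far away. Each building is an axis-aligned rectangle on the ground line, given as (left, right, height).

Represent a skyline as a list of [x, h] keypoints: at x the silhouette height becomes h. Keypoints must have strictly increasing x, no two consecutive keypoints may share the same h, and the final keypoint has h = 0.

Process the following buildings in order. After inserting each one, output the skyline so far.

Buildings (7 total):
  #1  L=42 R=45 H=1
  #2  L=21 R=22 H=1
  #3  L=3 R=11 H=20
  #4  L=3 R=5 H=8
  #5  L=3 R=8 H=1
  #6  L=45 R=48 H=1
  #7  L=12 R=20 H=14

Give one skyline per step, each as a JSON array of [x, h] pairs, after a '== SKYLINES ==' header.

== SKYLINES ==
[[42,1],[45,0]]
[[21,1],[22,0],[42,1],[45,0]]
[[3,20],[11,0],[21,1],[22,0],[42,1],[45,0]]
[[3,20],[11,0],[21,1],[22,0],[42,1],[45,0]]
[[3,20],[11,0],[21,1],[22,0],[42,1],[45,0]]
[[3,20],[11,0],[21,1],[22,0],[42,1],[48,0]]
[[3,20],[11,0],[12,14],[20,0],[21,1],[22,0],[42,1],[48,0]]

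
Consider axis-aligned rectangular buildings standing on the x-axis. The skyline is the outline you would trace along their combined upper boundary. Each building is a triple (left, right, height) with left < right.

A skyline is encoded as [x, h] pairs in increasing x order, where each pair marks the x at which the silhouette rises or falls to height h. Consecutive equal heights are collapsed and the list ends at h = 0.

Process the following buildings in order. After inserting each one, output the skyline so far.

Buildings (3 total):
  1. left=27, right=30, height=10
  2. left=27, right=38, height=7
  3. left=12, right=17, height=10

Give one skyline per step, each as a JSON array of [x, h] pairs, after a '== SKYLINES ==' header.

== SKYLINES ==
[[27,10],[30,0]]
[[27,10],[30,7],[38,0]]
[[12,10],[17,0],[27,10],[30,7],[38,0]]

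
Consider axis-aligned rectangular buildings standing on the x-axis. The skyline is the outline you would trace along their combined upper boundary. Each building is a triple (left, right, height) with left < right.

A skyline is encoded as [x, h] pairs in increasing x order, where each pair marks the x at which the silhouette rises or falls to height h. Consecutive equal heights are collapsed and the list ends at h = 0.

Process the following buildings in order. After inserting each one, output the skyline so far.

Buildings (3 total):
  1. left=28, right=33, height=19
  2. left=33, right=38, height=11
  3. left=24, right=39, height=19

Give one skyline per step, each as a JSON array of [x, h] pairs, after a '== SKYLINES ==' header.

== SKYLINES ==
[[28,19],[33,0]]
[[28,19],[33,11],[38,0]]
[[24,19],[39,0]]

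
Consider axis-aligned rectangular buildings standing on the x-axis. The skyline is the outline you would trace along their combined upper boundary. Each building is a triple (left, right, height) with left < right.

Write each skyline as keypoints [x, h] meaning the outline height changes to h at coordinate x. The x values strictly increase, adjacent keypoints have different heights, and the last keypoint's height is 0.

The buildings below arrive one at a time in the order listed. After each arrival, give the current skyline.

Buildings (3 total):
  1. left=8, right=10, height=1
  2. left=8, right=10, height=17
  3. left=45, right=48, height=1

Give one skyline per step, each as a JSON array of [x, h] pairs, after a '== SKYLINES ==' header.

== SKYLINES ==
[[8,1],[10,0]]
[[8,17],[10,0]]
[[8,17],[10,0],[45,1],[48,0]]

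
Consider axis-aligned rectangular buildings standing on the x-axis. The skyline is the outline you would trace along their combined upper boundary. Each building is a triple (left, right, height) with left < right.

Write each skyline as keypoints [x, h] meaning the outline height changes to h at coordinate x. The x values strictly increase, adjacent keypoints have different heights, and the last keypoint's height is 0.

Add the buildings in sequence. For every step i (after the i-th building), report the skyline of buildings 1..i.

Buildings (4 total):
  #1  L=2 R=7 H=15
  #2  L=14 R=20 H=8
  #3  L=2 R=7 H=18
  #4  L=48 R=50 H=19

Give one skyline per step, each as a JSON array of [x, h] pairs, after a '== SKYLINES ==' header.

== SKYLINES ==
[[2,15],[7,0]]
[[2,15],[7,0],[14,8],[20,0]]
[[2,18],[7,0],[14,8],[20,0]]
[[2,18],[7,0],[14,8],[20,0],[48,19],[50,0]]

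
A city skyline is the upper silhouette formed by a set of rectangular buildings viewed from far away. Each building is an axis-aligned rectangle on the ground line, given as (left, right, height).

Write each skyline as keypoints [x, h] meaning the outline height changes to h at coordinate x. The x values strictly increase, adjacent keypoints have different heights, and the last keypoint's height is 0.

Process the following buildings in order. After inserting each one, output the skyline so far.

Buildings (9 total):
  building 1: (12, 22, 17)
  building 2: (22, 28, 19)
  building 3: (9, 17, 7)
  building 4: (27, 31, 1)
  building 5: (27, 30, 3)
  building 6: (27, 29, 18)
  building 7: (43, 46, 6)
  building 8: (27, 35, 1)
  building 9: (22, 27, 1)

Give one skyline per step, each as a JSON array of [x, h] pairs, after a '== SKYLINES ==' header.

== SKYLINES ==
[[12,17],[22,0]]
[[12,17],[22,19],[28,0]]
[[9,7],[12,17],[22,19],[28,0]]
[[9,7],[12,17],[22,19],[28,1],[31,0]]
[[9,7],[12,17],[22,19],[28,3],[30,1],[31,0]]
[[9,7],[12,17],[22,19],[28,18],[29,3],[30,1],[31,0]]
[[9,7],[12,17],[22,19],[28,18],[29,3],[30,1],[31,0],[43,6],[46,0]]
[[9,7],[12,17],[22,19],[28,18],[29,3],[30,1],[35,0],[43,6],[46,0]]
[[9,7],[12,17],[22,19],[28,18],[29,3],[30,1],[35,0],[43,6],[46,0]]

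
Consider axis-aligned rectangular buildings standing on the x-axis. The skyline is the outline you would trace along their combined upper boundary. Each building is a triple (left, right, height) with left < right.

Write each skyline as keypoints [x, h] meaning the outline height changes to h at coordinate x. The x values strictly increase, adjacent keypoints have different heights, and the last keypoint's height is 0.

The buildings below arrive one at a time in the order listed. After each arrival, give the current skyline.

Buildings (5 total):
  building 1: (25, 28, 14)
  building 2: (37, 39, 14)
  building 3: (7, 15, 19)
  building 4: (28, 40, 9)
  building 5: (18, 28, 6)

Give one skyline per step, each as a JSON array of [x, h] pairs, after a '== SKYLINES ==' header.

== SKYLINES ==
[[25,14],[28,0]]
[[25,14],[28,0],[37,14],[39,0]]
[[7,19],[15,0],[25,14],[28,0],[37,14],[39,0]]
[[7,19],[15,0],[25,14],[28,9],[37,14],[39,9],[40,0]]
[[7,19],[15,0],[18,6],[25,14],[28,9],[37,14],[39,9],[40,0]]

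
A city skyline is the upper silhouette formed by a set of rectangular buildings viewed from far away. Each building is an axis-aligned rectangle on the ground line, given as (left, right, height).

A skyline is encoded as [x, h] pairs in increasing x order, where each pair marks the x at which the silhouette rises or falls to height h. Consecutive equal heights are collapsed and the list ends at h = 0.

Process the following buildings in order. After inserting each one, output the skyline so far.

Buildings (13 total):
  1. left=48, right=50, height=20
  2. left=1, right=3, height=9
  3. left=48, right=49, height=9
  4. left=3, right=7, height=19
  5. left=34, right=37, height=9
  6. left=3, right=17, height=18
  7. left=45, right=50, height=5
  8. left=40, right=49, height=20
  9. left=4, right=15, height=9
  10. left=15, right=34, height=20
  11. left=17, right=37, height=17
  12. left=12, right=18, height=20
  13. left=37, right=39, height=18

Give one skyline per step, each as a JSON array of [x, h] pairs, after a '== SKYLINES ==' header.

== SKYLINES ==
[[48,20],[50,0]]
[[1,9],[3,0],[48,20],[50,0]]
[[1,9],[3,0],[48,20],[50,0]]
[[1,9],[3,19],[7,0],[48,20],[50,0]]
[[1,9],[3,19],[7,0],[34,9],[37,0],[48,20],[50,0]]
[[1,9],[3,19],[7,18],[17,0],[34,9],[37,0],[48,20],[50,0]]
[[1,9],[3,19],[7,18],[17,0],[34,9],[37,0],[45,5],[48,20],[50,0]]
[[1,9],[3,19],[7,18],[17,0],[34,9],[37,0],[40,20],[50,0]]
[[1,9],[3,19],[7,18],[17,0],[34,9],[37,0],[40,20],[50,0]]
[[1,9],[3,19],[7,18],[15,20],[34,9],[37,0],[40,20],[50,0]]
[[1,9],[3,19],[7,18],[15,20],[34,17],[37,0],[40,20],[50,0]]
[[1,9],[3,19],[7,18],[12,20],[34,17],[37,0],[40,20],[50,0]]
[[1,9],[3,19],[7,18],[12,20],[34,17],[37,18],[39,0],[40,20],[50,0]]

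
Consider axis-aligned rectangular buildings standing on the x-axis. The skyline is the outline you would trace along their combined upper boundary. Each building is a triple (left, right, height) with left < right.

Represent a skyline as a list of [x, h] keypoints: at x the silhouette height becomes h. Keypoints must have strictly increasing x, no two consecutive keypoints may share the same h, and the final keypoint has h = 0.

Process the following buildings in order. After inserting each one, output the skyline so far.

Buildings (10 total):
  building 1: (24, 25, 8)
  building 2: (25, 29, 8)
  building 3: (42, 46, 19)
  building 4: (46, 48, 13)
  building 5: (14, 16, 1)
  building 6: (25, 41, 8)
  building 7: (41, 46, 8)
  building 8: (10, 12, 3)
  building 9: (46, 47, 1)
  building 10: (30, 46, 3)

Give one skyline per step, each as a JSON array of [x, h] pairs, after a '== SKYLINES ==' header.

== SKYLINES ==
[[24,8],[25,0]]
[[24,8],[29,0]]
[[24,8],[29,0],[42,19],[46,0]]
[[24,8],[29,0],[42,19],[46,13],[48,0]]
[[14,1],[16,0],[24,8],[29,0],[42,19],[46,13],[48,0]]
[[14,1],[16,0],[24,8],[41,0],[42,19],[46,13],[48,0]]
[[14,1],[16,0],[24,8],[42,19],[46,13],[48,0]]
[[10,3],[12,0],[14,1],[16,0],[24,8],[42,19],[46,13],[48,0]]
[[10,3],[12,0],[14,1],[16,0],[24,8],[42,19],[46,13],[48,0]]
[[10,3],[12,0],[14,1],[16,0],[24,8],[42,19],[46,13],[48,0]]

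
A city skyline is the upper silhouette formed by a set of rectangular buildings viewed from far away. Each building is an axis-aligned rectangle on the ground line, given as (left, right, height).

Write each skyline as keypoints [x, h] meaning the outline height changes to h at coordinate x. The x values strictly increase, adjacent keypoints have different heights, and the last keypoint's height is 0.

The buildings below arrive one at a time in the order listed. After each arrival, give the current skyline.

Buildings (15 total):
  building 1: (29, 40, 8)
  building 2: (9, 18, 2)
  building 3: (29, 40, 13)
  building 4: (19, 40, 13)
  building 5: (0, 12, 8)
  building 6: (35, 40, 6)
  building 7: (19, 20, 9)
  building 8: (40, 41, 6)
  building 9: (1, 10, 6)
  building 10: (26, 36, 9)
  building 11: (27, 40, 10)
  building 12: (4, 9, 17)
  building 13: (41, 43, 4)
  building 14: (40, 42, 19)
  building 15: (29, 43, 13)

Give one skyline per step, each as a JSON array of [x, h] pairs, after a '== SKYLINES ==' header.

== SKYLINES ==
[[29,8],[40,0]]
[[9,2],[18,0],[29,8],[40,0]]
[[9,2],[18,0],[29,13],[40,0]]
[[9,2],[18,0],[19,13],[40,0]]
[[0,8],[12,2],[18,0],[19,13],[40,0]]
[[0,8],[12,2],[18,0],[19,13],[40,0]]
[[0,8],[12,2],[18,0],[19,13],[40,0]]
[[0,8],[12,2],[18,0],[19,13],[40,6],[41,0]]
[[0,8],[12,2],[18,0],[19,13],[40,6],[41,0]]
[[0,8],[12,2],[18,0],[19,13],[40,6],[41,0]]
[[0,8],[12,2],[18,0],[19,13],[40,6],[41,0]]
[[0,8],[4,17],[9,8],[12,2],[18,0],[19,13],[40,6],[41,0]]
[[0,8],[4,17],[9,8],[12,2],[18,0],[19,13],[40,6],[41,4],[43,0]]
[[0,8],[4,17],[9,8],[12,2],[18,0],[19,13],[40,19],[42,4],[43,0]]
[[0,8],[4,17],[9,8],[12,2],[18,0],[19,13],[40,19],[42,13],[43,0]]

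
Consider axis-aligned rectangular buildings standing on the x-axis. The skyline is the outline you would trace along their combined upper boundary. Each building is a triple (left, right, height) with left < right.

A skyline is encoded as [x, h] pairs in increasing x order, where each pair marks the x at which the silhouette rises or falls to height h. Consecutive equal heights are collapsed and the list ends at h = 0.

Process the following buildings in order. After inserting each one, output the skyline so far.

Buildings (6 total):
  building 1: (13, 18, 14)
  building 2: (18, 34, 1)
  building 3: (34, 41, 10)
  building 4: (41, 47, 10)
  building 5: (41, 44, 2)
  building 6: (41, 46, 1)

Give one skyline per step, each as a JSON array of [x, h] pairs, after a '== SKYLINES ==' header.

== SKYLINES ==
[[13,14],[18,0]]
[[13,14],[18,1],[34,0]]
[[13,14],[18,1],[34,10],[41,0]]
[[13,14],[18,1],[34,10],[47,0]]
[[13,14],[18,1],[34,10],[47,0]]
[[13,14],[18,1],[34,10],[47,0]]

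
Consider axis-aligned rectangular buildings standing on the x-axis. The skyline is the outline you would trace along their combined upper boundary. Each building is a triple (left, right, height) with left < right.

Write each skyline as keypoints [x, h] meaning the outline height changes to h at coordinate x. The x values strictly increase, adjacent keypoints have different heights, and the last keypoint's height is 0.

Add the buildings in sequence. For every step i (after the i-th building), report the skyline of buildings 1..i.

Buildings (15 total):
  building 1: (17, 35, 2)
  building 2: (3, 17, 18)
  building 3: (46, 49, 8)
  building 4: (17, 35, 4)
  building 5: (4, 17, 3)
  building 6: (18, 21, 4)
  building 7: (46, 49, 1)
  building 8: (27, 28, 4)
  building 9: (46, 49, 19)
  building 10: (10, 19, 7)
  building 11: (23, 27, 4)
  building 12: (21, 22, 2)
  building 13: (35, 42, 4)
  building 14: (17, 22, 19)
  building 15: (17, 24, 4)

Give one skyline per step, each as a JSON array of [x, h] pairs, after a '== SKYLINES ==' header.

== SKYLINES ==
[[17,2],[35,0]]
[[3,18],[17,2],[35,0]]
[[3,18],[17,2],[35,0],[46,8],[49,0]]
[[3,18],[17,4],[35,0],[46,8],[49,0]]
[[3,18],[17,4],[35,0],[46,8],[49,0]]
[[3,18],[17,4],[35,0],[46,8],[49,0]]
[[3,18],[17,4],[35,0],[46,8],[49,0]]
[[3,18],[17,4],[35,0],[46,8],[49,0]]
[[3,18],[17,4],[35,0],[46,19],[49,0]]
[[3,18],[17,7],[19,4],[35,0],[46,19],[49,0]]
[[3,18],[17,7],[19,4],[35,0],[46,19],[49,0]]
[[3,18],[17,7],[19,4],[35,0],[46,19],[49,0]]
[[3,18],[17,7],[19,4],[42,0],[46,19],[49,0]]
[[3,18],[17,19],[22,4],[42,0],[46,19],[49,0]]
[[3,18],[17,19],[22,4],[42,0],[46,19],[49,0]]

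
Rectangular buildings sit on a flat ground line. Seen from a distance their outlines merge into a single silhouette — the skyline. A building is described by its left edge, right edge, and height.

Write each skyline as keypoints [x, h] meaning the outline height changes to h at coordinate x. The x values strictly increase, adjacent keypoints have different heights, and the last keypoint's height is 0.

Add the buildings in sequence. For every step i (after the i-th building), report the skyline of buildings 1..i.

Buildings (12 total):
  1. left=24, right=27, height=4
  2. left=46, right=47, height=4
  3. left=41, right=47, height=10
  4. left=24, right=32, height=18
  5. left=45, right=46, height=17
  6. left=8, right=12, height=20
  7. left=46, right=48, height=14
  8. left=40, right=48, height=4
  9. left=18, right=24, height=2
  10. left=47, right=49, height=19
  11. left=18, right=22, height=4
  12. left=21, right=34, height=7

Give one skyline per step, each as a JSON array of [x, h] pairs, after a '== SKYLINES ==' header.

== SKYLINES ==
[[24,4],[27,0]]
[[24,4],[27,0],[46,4],[47,0]]
[[24,4],[27,0],[41,10],[47,0]]
[[24,18],[32,0],[41,10],[47,0]]
[[24,18],[32,0],[41,10],[45,17],[46,10],[47,0]]
[[8,20],[12,0],[24,18],[32,0],[41,10],[45,17],[46,10],[47,0]]
[[8,20],[12,0],[24,18],[32,0],[41,10],[45,17],[46,14],[48,0]]
[[8,20],[12,0],[24,18],[32,0],[40,4],[41,10],[45,17],[46,14],[48,0]]
[[8,20],[12,0],[18,2],[24,18],[32,0],[40,4],[41,10],[45,17],[46,14],[48,0]]
[[8,20],[12,0],[18,2],[24,18],[32,0],[40,4],[41,10],[45,17],[46,14],[47,19],[49,0]]
[[8,20],[12,0],[18,4],[22,2],[24,18],[32,0],[40,4],[41,10],[45,17],[46,14],[47,19],[49,0]]
[[8,20],[12,0],[18,4],[21,7],[24,18],[32,7],[34,0],[40,4],[41,10],[45,17],[46,14],[47,19],[49,0]]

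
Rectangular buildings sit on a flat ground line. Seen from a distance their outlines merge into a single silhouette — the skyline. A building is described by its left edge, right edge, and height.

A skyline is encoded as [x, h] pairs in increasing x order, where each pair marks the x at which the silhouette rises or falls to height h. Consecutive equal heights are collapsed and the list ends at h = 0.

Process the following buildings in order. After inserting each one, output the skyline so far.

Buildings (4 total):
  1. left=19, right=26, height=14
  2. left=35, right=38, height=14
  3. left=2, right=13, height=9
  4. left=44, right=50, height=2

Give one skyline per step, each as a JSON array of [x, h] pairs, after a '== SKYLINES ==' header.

== SKYLINES ==
[[19,14],[26,0]]
[[19,14],[26,0],[35,14],[38,0]]
[[2,9],[13,0],[19,14],[26,0],[35,14],[38,0]]
[[2,9],[13,0],[19,14],[26,0],[35,14],[38,0],[44,2],[50,0]]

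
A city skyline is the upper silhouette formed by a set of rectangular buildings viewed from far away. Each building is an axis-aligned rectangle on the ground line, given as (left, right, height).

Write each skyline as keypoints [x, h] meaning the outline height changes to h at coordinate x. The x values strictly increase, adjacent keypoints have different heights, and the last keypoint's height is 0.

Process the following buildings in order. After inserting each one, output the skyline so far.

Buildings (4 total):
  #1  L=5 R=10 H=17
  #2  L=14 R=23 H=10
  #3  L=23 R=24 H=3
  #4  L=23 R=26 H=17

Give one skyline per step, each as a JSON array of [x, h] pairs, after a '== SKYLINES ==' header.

== SKYLINES ==
[[5,17],[10,0]]
[[5,17],[10,0],[14,10],[23,0]]
[[5,17],[10,0],[14,10],[23,3],[24,0]]
[[5,17],[10,0],[14,10],[23,17],[26,0]]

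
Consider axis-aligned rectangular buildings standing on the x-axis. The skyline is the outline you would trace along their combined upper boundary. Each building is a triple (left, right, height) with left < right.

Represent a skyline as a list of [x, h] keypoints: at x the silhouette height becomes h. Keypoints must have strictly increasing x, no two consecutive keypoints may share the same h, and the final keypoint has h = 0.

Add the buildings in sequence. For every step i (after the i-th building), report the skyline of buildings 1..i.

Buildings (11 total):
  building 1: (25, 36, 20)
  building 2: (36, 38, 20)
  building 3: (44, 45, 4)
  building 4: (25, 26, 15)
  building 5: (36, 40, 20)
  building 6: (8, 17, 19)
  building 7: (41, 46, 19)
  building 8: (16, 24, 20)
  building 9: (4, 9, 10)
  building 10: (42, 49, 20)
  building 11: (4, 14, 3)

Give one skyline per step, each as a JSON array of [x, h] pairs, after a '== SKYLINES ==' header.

== SKYLINES ==
[[25,20],[36,0]]
[[25,20],[38,0]]
[[25,20],[38,0],[44,4],[45,0]]
[[25,20],[38,0],[44,4],[45,0]]
[[25,20],[40,0],[44,4],[45,0]]
[[8,19],[17,0],[25,20],[40,0],[44,4],[45,0]]
[[8,19],[17,0],[25,20],[40,0],[41,19],[46,0]]
[[8,19],[16,20],[24,0],[25,20],[40,0],[41,19],[46,0]]
[[4,10],[8,19],[16,20],[24,0],[25,20],[40,0],[41,19],[46,0]]
[[4,10],[8,19],[16,20],[24,0],[25,20],[40,0],[41,19],[42,20],[49,0]]
[[4,10],[8,19],[16,20],[24,0],[25,20],[40,0],[41,19],[42,20],[49,0]]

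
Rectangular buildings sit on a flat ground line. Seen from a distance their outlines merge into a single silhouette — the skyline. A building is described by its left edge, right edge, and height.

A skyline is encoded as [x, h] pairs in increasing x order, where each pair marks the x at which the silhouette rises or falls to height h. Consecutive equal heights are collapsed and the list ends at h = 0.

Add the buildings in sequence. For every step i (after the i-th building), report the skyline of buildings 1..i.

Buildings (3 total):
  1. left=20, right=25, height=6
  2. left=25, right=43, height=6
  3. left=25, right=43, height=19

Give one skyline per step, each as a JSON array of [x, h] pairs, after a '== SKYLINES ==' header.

== SKYLINES ==
[[20,6],[25,0]]
[[20,6],[43,0]]
[[20,6],[25,19],[43,0]]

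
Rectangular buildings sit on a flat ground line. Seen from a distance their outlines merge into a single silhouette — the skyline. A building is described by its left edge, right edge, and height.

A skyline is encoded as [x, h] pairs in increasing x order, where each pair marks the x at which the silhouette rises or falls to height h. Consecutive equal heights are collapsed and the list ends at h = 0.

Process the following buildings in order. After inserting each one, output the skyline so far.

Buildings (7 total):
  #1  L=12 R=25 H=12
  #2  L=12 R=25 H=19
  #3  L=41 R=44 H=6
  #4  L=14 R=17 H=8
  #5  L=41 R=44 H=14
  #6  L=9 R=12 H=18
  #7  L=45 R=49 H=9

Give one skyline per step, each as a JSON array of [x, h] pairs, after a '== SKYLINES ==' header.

== SKYLINES ==
[[12,12],[25,0]]
[[12,19],[25,0]]
[[12,19],[25,0],[41,6],[44,0]]
[[12,19],[25,0],[41,6],[44,0]]
[[12,19],[25,0],[41,14],[44,0]]
[[9,18],[12,19],[25,0],[41,14],[44,0]]
[[9,18],[12,19],[25,0],[41,14],[44,0],[45,9],[49,0]]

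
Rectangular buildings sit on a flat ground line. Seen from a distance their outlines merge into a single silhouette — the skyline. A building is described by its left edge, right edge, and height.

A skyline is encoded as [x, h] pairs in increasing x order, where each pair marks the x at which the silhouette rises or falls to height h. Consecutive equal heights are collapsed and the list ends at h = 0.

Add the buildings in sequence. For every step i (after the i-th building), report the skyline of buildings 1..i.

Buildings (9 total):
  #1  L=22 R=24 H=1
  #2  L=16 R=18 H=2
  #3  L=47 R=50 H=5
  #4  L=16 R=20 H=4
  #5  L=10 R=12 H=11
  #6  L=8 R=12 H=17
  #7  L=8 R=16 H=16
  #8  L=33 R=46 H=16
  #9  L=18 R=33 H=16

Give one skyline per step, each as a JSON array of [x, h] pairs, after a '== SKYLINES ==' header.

== SKYLINES ==
[[22,1],[24,0]]
[[16,2],[18,0],[22,1],[24,0]]
[[16,2],[18,0],[22,1],[24,0],[47,5],[50,0]]
[[16,4],[20,0],[22,1],[24,0],[47,5],[50,0]]
[[10,11],[12,0],[16,4],[20,0],[22,1],[24,0],[47,5],[50,0]]
[[8,17],[12,0],[16,4],[20,0],[22,1],[24,0],[47,5],[50,0]]
[[8,17],[12,16],[16,4],[20,0],[22,1],[24,0],[47,5],[50,0]]
[[8,17],[12,16],[16,4],[20,0],[22,1],[24,0],[33,16],[46,0],[47,5],[50,0]]
[[8,17],[12,16],[16,4],[18,16],[46,0],[47,5],[50,0]]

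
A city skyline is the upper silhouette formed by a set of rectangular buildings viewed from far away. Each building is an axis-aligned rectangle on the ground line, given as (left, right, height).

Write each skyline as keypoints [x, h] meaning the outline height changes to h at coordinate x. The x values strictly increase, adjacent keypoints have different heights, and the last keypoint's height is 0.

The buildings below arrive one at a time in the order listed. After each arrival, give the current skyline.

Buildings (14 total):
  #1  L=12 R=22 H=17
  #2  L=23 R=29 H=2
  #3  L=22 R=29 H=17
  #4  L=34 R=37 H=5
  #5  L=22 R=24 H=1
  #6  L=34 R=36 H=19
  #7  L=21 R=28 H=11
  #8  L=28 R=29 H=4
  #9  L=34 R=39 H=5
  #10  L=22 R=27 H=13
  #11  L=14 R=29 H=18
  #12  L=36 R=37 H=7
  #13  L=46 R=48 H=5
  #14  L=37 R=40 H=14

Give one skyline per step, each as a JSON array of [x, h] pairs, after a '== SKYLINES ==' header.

== SKYLINES ==
[[12,17],[22,0]]
[[12,17],[22,0],[23,2],[29,0]]
[[12,17],[29,0]]
[[12,17],[29,0],[34,5],[37,0]]
[[12,17],[29,0],[34,5],[37,0]]
[[12,17],[29,0],[34,19],[36,5],[37,0]]
[[12,17],[29,0],[34,19],[36,5],[37,0]]
[[12,17],[29,0],[34,19],[36,5],[37,0]]
[[12,17],[29,0],[34,19],[36,5],[39,0]]
[[12,17],[29,0],[34,19],[36,5],[39,0]]
[[12,17],[14,18],[29,0],[34,19],[36,5],[39,0]]
[[12,17],[14,18],[29,0],[34,19],[36,7],[37,5],[39,0]]
[[12,17],[14,18],[29,0],[34,19],[36,7],[37,5],[39,0],[46,5],[48,0]]
[[12,17],[14,18],[29,0],[34,19],[36,7],[37,14],[40,0],[46,5],[48,0]]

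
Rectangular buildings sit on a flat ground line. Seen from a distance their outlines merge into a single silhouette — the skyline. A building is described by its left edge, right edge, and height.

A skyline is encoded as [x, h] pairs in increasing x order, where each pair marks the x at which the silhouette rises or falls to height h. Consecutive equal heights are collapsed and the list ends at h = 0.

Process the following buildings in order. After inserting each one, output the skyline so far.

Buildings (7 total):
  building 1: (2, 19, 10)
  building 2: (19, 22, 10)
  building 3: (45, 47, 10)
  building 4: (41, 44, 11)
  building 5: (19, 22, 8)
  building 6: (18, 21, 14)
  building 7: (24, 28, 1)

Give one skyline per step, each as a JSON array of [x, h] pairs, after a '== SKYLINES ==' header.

== SKYLINES ==
[[2,10],[19,0]]
[[2,10],[22,0]]
[[2,10],[22,0],[45,10],[47,0]]
[[2,10],[22,0],[41,11],[44,0],[45,10],[47,0]]
[[2,10],[22,0],[41,11],[44,0],[45,10],[47,0]]
[[2,10],[18,14],[21,10],[22,0],[41,11],[44,0],[45,10],[47,0]]
[[2,10],[18,14],[21,10],[22,0],[24,1],[28,0],[41,11],[44,0],[45,10],[47,0]]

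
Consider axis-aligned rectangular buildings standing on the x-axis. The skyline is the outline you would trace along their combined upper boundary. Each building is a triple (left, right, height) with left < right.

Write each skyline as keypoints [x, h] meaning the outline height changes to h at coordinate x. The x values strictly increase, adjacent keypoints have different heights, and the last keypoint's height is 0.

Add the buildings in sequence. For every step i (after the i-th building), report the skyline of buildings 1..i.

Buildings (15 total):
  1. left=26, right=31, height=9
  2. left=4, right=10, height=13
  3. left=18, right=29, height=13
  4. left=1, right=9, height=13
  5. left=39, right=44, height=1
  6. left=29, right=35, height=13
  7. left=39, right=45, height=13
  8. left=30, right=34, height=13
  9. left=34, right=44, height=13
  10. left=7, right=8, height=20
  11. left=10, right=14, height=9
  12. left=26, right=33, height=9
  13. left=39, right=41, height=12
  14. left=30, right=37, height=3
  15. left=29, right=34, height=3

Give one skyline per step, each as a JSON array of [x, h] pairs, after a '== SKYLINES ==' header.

== SKYLINES ==
[[26,9],[31,0]]
[[4,13],[10,0],[26,9],[31,0]]
[[4,13],[10,0],[18,13],[29,9],[31,0]]
[[1,13],[10,0],[18,13],[29,9],[31,0]]
[[1,13],[10,0],[18,13],[29,9],[31,0],[39,1],[44,0]]
[[1,13],[10,0],[18,13],[35,0],[39,1],[44,0]]
[[1,13],[10,0],[18,13],[35,0],[39,13],[45,0]]
[[1,13],[10,0],[18,13],[35,0],[39,13],[45,0]]
[[1,13],[10,0],[18,13],[45,0]]
[[1,13],[7,20],[8,13],[10,0],[18,13],[45,0]]
[[1,13],[7,20],[8,13],[10,9],[14,0],[18,13],[45,0]]
[[1,13],[7,20],[8,13],[10,9],[14,0],[18,13],[45,0]]
[[1,13],[7,20],[8,13],[10,9],[14,0],[18,13],[45,0]]
[[1,13],[7,20],[8,13],[10,9],[14,0],[18,13],[45,0]]
[[1,13],[7,20],[8,13],[10,9],[14,0],[18,13],[45,0]]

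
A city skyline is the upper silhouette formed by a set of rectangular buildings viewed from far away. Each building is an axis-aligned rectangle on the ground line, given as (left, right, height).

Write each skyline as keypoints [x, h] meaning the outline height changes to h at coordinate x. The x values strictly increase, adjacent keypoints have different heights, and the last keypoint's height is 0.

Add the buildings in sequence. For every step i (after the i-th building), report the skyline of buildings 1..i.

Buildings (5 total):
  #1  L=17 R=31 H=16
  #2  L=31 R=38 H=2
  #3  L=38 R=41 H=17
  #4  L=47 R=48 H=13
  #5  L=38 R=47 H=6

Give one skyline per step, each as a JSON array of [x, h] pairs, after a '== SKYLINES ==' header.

== SKYLINES ==
[[17,16],[31,0]]
[[17,16],[31,2],[38,0]]
[[17,16],[31,2],[38,17],[41,0]]
[[17,16],[31,2],[38,17],[41,0],[47,13],[48,0]]
[[17,16],[31,2],[38,17],[41,6],[47,13],[48,0]]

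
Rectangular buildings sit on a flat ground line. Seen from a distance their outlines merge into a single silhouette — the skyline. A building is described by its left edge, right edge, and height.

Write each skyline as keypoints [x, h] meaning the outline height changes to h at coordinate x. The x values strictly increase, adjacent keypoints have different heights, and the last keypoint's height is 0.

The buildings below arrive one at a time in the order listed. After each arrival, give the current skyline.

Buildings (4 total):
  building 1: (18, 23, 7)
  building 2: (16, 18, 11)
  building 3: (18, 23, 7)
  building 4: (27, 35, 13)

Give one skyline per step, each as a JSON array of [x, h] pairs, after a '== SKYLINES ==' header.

== SKYLINES ==
[[18,7],[23,0]]
[[16,11],[18,7],[23,0]]
[[16,11],[18,7],[23,0]]
[[16,11],[18,7],[23,0],[27,13],[35,0]]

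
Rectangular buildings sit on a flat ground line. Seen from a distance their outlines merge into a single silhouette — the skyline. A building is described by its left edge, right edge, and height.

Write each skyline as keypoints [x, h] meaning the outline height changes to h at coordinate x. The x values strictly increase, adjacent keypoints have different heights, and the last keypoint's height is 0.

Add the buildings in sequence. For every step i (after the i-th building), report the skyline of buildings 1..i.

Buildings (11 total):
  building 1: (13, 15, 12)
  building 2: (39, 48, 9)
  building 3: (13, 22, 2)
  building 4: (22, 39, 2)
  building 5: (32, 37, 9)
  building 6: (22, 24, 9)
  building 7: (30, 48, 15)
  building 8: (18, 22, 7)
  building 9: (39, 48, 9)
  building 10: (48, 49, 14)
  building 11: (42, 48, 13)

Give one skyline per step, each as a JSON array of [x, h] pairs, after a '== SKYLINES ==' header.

== SKYLINES ==
[[13,12],[15,0]]
[[13,12],[15,0],[39,9],[48,0]]
[[13,12],[15,2],[22,0],[39,9],[48,0]]
[[13,12],[15,2],[39,9],[48,0]]
[[13,12],[15,2],[32,9],[37,2],[39,9],[48,0]]
[[13,12],[15,2],[22,9],[24,2],[32,9],[37,2],[39,9],[48,0]]
[[13,12],[15,2],[22,9],[24,2],[30,15],[48,0]]
[[13,12],[15,2],[18,7],[22,9],[24,2],[30,15],[48,0]]
[[13,12],[15,2],[18,7],[22,9],[24,2],[30,15],[48,0]]
[[13,12],[15,2],[18,7],[22,9],[24,2],[30,15],[48,14],[49,0]]
[[13,12],[15,2],[18,7],[22,9],[24,2],[30,15],[48,14],[49,0]]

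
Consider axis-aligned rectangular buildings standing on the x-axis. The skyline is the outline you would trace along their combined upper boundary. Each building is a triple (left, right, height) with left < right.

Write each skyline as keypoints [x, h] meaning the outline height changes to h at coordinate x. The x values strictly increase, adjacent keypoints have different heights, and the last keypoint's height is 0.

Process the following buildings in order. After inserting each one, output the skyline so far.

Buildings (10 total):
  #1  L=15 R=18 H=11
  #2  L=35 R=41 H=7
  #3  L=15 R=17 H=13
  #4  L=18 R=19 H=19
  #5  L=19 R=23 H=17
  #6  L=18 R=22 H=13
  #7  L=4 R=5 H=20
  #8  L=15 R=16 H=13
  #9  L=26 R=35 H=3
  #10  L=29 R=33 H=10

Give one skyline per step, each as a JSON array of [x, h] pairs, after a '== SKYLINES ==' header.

== SKYLINES ==
[[15,11],[18,0]]
[[15,11],[18,0],[35,7],[41,0]]
[[15,13],[17,11],[18,0],[35,7],[41,0]]
[[15,13],[17,11],[18,19],[19,0],[35,7],[41,0]]
[[15,13],[17,11],[18,19],[19,17],[23,0],[35,7],[41,0]]
[[15,13],[17,11],[18,19],[19,17],[23,0],[35,7],[41,0]]
[[4,20],[5,0],[15,13],[17,11],[18,19],[19,17],[23,0],[35,7],[41,0]]
[[4,20],[5,0],[15,13],[17,11],[18,19],[19,17],[23,0],[35,7],[41,0]]
[[4,20],[5,0],[15,13],[17,11],[18,19],[19,17],[23,0],[26,3],[35,7],[41,0]]
[[4,20],[5,0],[15,13],[17,11],[18,19],[19,17],[23,0],[26,3],[29,10],[33,3],[35,7],[41,0]]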